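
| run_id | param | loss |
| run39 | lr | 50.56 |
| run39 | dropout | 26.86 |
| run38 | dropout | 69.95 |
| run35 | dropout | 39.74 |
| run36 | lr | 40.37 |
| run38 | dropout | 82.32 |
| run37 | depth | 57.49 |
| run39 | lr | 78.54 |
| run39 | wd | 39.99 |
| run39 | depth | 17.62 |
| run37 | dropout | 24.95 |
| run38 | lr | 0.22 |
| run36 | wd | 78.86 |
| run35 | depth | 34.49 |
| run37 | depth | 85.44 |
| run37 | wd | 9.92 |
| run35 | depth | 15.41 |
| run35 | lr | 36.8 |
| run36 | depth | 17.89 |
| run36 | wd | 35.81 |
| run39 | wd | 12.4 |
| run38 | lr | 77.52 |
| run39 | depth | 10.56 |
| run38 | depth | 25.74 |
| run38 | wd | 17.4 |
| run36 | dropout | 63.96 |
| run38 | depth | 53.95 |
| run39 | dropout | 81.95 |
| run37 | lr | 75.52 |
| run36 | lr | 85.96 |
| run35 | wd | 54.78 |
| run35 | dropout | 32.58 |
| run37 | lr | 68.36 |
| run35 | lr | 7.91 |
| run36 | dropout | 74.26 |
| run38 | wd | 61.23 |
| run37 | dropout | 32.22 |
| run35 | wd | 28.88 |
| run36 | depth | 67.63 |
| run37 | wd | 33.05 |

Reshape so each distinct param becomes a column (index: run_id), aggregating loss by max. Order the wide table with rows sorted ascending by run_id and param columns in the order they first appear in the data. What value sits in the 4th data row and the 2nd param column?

With rows sorted ascending by run_id, row 4 is run_id=run38. param columns in first-appearance order: lr, dropout, depth, wd; column 2 is dropout.
Long rows with run_id=run38, param=dropout: max(69.95, 82.32) = 82.32.

82.32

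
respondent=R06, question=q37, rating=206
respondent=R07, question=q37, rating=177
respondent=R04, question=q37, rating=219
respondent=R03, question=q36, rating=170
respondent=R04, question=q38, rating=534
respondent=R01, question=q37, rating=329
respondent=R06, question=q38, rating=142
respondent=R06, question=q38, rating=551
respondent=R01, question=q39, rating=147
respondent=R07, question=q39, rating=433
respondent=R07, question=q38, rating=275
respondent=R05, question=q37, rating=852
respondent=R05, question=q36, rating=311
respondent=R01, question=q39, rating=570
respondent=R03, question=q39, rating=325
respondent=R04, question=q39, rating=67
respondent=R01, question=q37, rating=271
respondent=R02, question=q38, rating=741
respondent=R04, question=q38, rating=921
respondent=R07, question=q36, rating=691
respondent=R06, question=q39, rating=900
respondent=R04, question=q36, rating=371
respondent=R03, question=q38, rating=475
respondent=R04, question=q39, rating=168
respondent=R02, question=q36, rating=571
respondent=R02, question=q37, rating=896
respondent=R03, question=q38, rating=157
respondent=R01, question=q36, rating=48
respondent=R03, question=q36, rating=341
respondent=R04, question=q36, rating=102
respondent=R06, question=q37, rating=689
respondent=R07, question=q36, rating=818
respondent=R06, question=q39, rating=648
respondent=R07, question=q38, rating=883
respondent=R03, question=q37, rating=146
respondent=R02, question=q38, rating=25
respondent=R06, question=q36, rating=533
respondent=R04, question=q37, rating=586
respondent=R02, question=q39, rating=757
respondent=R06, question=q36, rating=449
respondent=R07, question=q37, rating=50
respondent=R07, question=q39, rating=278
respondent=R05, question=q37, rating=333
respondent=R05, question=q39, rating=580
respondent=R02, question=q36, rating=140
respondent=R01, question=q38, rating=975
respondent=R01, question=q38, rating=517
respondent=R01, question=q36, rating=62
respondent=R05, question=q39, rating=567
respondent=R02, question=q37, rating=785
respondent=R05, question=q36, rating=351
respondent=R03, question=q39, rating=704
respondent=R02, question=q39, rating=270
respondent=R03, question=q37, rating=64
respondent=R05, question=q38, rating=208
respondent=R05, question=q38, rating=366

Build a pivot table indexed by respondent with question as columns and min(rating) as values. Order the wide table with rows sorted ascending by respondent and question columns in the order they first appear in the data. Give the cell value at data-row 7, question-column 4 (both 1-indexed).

With rows sorted ascending by respondent, row 7 is respondent=R07. question columns in first-appearance order: q37, q36, q38, q39; column 4 is q39.
Long rows with respondent=R07, question=q39: min(433, 278) = 278.

278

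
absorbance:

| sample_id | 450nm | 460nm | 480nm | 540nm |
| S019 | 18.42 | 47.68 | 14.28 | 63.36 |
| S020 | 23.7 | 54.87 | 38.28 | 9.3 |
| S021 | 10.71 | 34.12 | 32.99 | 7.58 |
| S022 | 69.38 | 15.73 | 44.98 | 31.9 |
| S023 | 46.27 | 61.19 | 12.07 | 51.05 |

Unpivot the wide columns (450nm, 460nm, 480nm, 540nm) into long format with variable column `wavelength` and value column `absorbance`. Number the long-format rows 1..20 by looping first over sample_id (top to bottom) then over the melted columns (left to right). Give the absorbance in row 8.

20 rows total (5 × 4). Row 8: index ⌊(8-1)/4⌋ = 1 into sample_id → S020; (8-1) mod 4 = 3 into the melted columns → 540nm.
So row 8 is (S020, 540nm, 9.3); absorbance = 9.3.

9.3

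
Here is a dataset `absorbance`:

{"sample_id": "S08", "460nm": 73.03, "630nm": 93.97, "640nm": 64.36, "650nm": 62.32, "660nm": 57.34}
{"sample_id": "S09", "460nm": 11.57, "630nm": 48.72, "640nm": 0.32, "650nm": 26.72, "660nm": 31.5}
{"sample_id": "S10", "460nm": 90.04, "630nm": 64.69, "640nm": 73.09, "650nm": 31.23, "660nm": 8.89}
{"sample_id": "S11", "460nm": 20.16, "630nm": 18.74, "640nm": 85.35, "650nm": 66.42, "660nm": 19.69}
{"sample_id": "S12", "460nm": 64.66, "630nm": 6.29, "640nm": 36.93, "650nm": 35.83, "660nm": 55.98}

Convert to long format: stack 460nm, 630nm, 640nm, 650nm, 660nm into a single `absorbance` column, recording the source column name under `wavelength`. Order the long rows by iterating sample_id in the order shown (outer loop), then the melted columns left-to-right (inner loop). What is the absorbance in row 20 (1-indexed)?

25 rows total (5 × 5). Row 20: index ⌊(20-1)/5⌋ = 3 into sample_id → S11; (20-1) mod 5 = 4 into the melted columns → 660nm.
So row 20 is (S11, 660nm, 19.69); absorbance = 19.69.

19.69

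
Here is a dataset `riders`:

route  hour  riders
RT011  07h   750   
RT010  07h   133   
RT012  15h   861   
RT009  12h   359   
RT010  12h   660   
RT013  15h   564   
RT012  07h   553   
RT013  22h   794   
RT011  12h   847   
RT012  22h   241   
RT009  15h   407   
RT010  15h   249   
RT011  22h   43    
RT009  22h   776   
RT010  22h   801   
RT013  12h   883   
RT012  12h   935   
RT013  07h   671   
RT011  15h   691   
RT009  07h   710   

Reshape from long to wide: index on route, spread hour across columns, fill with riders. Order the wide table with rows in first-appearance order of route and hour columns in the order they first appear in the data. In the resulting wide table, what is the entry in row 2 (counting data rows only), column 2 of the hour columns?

249

With rows in first-appearance order of route, row 2 is route=RT010. hour columns in first-appearance order: 07h, 15h, 12h, 22h; column 2 is 15h.
Long rows with route=RT010, hour=15h: riders = 249.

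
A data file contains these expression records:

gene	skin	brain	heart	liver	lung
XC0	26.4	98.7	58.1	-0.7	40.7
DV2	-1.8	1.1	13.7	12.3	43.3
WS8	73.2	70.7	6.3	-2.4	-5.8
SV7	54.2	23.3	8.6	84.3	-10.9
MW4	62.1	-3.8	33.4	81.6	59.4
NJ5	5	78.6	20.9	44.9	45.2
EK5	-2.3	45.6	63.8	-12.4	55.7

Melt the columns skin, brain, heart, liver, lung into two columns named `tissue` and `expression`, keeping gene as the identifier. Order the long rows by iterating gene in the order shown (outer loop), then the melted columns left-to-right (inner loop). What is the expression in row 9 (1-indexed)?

35 rows total (7 × 5). Row 9: index ⌊(9-1)/5⌋ = 1 into gene → DV2; (9-1) mod 5 = 3 into the melted columns → liver.
So row 9 is (DV2, liver, 12.3); expression = 12.3.

12.3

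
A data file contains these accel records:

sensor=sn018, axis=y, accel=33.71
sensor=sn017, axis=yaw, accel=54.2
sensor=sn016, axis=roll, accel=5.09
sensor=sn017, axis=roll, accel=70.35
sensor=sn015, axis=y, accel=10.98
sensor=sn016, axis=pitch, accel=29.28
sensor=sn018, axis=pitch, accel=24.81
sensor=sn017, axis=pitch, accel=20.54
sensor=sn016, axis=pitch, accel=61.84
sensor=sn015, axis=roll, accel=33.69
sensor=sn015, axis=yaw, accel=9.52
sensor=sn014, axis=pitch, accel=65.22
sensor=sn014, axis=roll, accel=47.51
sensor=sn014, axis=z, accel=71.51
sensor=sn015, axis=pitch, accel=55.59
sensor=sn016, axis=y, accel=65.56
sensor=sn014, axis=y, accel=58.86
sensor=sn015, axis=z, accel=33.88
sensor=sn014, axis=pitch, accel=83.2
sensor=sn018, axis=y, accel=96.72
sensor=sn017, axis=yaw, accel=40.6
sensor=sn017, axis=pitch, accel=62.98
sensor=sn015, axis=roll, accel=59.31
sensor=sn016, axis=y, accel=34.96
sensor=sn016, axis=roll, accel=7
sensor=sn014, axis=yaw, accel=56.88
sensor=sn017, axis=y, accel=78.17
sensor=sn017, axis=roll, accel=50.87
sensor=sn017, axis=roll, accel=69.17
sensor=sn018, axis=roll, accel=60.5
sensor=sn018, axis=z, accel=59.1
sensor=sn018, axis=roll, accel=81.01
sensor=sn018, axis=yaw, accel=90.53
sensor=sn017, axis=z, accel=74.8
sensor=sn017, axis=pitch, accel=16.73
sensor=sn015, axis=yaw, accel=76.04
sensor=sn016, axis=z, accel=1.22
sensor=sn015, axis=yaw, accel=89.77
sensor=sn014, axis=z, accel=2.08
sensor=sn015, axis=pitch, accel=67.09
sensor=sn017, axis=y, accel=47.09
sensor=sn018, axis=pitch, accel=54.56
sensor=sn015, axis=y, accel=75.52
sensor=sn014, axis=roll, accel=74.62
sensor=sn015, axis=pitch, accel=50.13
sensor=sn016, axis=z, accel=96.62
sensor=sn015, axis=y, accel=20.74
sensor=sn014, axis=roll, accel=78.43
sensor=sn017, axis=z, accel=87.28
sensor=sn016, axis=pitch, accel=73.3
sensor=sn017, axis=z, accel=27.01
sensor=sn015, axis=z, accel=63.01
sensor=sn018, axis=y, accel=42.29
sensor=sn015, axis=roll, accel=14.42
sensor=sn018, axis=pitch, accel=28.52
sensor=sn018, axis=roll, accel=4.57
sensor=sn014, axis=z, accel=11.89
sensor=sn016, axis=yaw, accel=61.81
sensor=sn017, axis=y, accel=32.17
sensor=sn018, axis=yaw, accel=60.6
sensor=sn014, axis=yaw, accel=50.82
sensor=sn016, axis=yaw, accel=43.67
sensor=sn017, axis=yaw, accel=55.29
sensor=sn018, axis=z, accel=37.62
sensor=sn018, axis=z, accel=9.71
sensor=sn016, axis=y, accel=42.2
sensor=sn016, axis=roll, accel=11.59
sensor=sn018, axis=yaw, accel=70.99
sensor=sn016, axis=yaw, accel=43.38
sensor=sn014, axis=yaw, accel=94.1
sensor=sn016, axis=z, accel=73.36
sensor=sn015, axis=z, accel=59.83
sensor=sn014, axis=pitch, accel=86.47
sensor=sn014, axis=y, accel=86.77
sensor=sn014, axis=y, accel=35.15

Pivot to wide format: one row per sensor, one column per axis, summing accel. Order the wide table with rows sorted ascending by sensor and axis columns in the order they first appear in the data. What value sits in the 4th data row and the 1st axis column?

157.43

With rows sorted ascending by sensor, row 4 is sensor=sn017. axis columns in first-appearance order: y, yaw, roll, pitch, z; column 1 is y.
Long rows with sensor=sn017, axis=y: 78.17 + 47.09 + 32.17 = 157.43.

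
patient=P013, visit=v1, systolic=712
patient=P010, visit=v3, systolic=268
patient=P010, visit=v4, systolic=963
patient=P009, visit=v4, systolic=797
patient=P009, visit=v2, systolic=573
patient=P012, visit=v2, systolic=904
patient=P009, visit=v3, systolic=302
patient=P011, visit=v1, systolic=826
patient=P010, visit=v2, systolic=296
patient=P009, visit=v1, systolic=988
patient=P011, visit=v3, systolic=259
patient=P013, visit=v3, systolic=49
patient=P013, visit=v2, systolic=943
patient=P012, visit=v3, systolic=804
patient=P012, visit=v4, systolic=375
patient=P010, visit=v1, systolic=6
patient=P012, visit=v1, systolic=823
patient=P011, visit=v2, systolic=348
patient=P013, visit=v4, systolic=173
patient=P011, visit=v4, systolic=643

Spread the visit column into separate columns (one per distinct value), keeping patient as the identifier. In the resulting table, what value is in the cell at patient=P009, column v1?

988

Wide layout: rows indexed by patient, columns are the 4 distinct visit values (v1, v3, v4, v2).
Cell (patient=P009, visit=v1) draws from the long row where patient=P009 and visit=v1, which has systolic=988.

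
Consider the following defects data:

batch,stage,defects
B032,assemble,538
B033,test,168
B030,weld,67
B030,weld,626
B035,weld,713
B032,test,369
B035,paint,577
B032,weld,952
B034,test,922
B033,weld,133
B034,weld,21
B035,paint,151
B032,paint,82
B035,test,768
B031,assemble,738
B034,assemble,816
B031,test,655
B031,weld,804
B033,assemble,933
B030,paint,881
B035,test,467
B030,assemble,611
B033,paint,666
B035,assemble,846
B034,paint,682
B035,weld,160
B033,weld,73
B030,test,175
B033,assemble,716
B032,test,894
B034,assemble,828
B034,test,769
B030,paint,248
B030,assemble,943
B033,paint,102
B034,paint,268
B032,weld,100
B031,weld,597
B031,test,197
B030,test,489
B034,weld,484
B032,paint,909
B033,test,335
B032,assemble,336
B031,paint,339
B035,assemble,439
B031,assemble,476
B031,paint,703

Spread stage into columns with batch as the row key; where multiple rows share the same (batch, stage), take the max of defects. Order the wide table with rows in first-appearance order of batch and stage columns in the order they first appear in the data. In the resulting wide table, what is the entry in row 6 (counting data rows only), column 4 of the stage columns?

With rows in first-appearance order of batch, row 6 is batch=B031. stage columns in first-appearance order: assemble, test, weld, paint; column 4 is paint.
Long rows with batch=B031, stage=paint: max(339, 703) = 703.

703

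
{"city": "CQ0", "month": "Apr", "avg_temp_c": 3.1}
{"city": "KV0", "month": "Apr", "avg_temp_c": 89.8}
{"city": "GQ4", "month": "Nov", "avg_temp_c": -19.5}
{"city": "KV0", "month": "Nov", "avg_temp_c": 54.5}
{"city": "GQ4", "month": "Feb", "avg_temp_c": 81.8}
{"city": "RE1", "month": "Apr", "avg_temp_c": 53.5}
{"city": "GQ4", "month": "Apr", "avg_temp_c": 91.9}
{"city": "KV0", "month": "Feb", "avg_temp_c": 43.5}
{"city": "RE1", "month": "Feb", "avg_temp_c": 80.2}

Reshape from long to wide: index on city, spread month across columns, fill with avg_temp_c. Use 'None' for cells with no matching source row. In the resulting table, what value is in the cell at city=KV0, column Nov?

The long row with city=KV0, month=Nov has avg_temp_c=54.5.

54.5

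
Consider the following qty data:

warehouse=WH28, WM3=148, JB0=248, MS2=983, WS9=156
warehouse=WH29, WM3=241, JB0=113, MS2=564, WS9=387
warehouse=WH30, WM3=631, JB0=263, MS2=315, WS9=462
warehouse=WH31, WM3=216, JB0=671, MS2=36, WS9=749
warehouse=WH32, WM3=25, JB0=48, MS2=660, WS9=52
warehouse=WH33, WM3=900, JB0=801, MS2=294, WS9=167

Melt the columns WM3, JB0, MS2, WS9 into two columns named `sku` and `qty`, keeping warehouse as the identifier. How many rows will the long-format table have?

6 warehouse values × 4 melted columns = 24 rows.

24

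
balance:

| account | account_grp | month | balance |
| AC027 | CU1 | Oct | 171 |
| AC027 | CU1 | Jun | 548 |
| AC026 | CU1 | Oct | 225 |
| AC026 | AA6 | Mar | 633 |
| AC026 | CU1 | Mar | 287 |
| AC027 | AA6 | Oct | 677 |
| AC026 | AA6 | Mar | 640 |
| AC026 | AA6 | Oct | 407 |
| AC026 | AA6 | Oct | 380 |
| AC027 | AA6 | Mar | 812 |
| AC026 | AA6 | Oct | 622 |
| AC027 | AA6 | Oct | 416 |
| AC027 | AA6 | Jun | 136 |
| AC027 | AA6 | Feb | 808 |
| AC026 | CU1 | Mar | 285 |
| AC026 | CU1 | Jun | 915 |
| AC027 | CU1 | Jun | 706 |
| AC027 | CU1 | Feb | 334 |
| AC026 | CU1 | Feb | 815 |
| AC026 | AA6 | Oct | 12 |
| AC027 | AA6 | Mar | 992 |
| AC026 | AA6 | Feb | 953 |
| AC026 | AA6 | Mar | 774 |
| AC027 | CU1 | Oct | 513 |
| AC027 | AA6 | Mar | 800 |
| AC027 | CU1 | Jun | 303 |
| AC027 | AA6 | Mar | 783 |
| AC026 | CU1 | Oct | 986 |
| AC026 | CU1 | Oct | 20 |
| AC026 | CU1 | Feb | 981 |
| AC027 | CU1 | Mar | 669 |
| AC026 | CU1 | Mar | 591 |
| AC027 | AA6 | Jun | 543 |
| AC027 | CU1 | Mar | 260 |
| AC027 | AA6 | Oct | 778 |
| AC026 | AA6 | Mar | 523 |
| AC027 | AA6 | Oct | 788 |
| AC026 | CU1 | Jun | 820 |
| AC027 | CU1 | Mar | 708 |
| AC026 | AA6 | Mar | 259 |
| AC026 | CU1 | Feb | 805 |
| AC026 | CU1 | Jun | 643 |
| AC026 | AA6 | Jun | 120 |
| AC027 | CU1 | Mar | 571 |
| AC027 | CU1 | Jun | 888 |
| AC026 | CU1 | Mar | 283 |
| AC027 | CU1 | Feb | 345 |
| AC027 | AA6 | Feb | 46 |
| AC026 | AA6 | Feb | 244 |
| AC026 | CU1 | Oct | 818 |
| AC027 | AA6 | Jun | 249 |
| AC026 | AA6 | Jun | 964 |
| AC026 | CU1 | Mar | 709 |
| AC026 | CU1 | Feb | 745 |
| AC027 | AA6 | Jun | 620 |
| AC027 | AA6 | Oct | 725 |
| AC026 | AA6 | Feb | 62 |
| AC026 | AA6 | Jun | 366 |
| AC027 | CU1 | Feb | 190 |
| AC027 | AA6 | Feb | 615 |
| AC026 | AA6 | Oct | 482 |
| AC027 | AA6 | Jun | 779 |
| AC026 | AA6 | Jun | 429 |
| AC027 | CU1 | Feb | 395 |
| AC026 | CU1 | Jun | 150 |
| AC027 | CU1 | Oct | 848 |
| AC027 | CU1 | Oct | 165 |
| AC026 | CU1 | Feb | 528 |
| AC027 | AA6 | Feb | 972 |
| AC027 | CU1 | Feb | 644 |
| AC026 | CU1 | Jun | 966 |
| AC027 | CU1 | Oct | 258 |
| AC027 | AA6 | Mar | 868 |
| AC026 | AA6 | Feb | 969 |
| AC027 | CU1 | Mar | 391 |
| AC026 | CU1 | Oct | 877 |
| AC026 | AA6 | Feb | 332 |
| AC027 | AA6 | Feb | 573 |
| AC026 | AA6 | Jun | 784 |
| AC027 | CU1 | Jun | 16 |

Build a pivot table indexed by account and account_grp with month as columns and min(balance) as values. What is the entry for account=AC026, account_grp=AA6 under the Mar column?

259

Rows with account=AC026, account_grp=AA6 and month=Mar: balance values are 633, 640, 774, 523, 259.
min(633, 640, 774, 523, 259) = 259.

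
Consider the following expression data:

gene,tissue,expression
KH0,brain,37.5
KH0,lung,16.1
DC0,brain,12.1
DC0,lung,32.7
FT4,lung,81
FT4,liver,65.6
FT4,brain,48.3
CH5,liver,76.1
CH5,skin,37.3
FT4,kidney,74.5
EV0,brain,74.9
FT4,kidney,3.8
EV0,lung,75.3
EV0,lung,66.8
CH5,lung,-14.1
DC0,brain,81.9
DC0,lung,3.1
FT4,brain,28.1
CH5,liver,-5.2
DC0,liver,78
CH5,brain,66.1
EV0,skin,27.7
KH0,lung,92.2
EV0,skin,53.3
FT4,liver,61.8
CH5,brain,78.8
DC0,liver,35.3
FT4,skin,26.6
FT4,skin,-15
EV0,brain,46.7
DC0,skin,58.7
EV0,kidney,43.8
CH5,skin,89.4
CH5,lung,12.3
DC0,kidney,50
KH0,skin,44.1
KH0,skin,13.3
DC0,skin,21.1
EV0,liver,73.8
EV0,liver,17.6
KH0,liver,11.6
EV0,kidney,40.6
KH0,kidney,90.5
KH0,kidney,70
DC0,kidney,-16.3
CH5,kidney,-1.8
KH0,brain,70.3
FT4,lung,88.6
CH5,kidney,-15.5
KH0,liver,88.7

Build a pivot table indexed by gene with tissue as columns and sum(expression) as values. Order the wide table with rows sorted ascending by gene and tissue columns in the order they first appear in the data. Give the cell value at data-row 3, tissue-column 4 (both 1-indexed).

With rows sorted ascending by gene, row 3 is gene=EV0. tissue columns in first-appearance order: brain, lung, liver, skin, kidney; column 4 is skin.
Long rows with gene=EV0, tissue=skin: 27.7 + 53.3 = 81.

81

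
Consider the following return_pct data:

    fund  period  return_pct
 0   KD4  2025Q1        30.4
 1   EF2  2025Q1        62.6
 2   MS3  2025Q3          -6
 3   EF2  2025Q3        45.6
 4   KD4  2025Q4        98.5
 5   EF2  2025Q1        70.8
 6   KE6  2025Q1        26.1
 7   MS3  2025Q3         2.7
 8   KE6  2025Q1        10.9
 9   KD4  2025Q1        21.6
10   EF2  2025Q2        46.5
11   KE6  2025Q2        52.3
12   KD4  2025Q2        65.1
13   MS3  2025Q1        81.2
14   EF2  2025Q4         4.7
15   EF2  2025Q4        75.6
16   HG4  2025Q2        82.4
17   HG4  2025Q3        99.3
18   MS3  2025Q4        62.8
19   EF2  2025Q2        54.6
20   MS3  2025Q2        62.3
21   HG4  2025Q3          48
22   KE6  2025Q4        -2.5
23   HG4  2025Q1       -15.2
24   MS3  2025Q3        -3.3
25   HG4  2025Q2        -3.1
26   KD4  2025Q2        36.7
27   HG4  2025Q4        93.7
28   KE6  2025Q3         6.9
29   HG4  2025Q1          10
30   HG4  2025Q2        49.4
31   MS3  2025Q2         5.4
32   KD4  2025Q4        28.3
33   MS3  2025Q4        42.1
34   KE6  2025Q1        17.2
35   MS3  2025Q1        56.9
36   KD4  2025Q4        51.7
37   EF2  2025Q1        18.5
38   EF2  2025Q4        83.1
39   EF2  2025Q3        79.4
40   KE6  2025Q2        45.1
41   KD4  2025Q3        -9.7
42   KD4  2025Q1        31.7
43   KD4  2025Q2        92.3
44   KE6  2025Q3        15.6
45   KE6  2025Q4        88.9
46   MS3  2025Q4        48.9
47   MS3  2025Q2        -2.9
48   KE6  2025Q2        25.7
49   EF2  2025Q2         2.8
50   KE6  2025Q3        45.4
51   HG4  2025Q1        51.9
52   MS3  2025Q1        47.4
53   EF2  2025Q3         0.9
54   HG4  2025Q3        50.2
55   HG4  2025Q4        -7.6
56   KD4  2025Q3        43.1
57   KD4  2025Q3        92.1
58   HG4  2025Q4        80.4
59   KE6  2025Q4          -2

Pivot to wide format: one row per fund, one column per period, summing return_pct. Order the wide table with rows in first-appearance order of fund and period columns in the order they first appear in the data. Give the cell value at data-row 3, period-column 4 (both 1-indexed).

With rows in first-appearance order of fund, row 3 is fund=MS3. period columns in first-appearance order: 2025Q1, 2025Q3, 2025Q4, 2025Q2; column 4 is 2025Q2.
Long rows with fund=MS3, period=2025Q2: 62.3 + 5.4 + -2.9 = 64.8.

64.8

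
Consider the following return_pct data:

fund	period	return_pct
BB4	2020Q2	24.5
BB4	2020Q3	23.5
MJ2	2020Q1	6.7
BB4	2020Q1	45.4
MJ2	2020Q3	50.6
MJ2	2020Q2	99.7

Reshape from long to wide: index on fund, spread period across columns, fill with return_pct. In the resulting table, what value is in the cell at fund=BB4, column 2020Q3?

Wide layout: rows indexed by fund, columns are the 3 distinct period values (2020Q2, 2020Q3, 2020Q1).
Cell (fund=BB4, period=2020Q3) draws from the long row where fund=BB4 and period=2020Q3, which has return_pct=23.5.

23.5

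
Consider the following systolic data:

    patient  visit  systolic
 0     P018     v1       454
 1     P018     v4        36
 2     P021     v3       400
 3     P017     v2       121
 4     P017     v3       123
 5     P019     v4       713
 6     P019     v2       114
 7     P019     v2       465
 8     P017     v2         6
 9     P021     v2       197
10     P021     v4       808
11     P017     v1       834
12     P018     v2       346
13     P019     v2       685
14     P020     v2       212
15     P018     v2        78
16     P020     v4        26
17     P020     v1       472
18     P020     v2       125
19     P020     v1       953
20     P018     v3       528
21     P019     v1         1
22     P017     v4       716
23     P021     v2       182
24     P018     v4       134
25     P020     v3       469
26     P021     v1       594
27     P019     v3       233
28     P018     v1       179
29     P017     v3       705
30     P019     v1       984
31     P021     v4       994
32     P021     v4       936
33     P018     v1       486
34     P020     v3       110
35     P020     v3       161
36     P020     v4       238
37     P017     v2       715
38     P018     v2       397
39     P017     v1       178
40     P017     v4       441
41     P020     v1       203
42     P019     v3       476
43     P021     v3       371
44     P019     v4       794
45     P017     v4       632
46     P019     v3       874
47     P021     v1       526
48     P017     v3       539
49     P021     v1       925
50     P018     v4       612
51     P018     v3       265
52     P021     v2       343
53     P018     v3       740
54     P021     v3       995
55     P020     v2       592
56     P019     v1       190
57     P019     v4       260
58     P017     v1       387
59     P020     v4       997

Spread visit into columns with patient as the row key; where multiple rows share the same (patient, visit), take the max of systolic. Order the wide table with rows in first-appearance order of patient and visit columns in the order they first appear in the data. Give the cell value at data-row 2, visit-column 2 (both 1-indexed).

994

With rows in first-appearance order of patient, row 2 is patient=P021. visit columns in first-appearance order: v1, v4, v3, v2; column 2 is v4.
Long rows with patient=P021, visit=v4: max(808, 994, 936) = 994.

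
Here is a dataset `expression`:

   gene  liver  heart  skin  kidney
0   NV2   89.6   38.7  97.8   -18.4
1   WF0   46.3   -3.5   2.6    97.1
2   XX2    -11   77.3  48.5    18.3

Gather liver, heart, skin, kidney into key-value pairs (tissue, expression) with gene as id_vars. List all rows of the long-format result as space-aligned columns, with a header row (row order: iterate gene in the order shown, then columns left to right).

gene  tissue  expression
NV2   liver   89.6      
NV2   heart   38.7      
NV2   skin    97.8      
NV2   kidney  -18.4     
WF0   liver   46.3      
WF0   heart   -3.5      
WF0   skin    2.6       
WF0   kidney  97.1      
XX2   liver   -11       
XX2   heart   77.3      
XX2   skin    48.5      
XX2   kidney  18.3      

Each (gene, column) pair becomes one row: 3 × 4 = 12 rows.
For example, (NV2, liver) → expression=89.6.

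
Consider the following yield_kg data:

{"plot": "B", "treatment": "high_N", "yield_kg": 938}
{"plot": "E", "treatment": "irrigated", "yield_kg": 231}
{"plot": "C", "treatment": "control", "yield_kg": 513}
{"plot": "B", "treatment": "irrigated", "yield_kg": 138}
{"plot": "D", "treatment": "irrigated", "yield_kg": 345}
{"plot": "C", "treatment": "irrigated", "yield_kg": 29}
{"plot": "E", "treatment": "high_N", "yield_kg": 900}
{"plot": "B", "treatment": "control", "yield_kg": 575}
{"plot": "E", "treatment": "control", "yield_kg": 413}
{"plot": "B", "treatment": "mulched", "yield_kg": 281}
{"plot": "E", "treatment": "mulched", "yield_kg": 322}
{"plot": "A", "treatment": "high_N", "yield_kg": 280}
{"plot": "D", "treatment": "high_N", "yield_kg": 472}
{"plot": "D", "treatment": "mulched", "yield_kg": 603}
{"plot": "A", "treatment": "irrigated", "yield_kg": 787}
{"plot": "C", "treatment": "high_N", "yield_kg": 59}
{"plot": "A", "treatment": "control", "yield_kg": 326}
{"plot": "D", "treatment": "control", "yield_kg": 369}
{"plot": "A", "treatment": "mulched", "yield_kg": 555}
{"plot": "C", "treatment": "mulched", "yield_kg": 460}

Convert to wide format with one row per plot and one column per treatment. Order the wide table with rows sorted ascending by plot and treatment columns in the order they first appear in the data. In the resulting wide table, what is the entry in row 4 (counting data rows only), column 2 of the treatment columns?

345

With rows sorted ascending by plot, row 4 is plot=D. treatment columns in first-appearance order: high_N, irrigated, control, mulched; column 2 is irrigated.
Long rows with plot=D, treatment=irrigated: yield_kg = 345.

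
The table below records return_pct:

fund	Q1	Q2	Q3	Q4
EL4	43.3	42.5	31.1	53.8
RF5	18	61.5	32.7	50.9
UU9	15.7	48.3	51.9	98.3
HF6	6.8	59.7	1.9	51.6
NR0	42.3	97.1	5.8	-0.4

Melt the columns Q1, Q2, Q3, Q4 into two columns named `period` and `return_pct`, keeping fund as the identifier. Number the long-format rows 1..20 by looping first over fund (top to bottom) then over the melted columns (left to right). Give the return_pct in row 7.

32.7

20 rows total (5 × 4). Row 7: index ⌊(7-1)/4⌋ = 1 into fund → RF5; (7-1) mod 4 = 2 into the melted columns → Q3.
So row 7 is (RF5, Q3, 32.7); return_pct = 32.7.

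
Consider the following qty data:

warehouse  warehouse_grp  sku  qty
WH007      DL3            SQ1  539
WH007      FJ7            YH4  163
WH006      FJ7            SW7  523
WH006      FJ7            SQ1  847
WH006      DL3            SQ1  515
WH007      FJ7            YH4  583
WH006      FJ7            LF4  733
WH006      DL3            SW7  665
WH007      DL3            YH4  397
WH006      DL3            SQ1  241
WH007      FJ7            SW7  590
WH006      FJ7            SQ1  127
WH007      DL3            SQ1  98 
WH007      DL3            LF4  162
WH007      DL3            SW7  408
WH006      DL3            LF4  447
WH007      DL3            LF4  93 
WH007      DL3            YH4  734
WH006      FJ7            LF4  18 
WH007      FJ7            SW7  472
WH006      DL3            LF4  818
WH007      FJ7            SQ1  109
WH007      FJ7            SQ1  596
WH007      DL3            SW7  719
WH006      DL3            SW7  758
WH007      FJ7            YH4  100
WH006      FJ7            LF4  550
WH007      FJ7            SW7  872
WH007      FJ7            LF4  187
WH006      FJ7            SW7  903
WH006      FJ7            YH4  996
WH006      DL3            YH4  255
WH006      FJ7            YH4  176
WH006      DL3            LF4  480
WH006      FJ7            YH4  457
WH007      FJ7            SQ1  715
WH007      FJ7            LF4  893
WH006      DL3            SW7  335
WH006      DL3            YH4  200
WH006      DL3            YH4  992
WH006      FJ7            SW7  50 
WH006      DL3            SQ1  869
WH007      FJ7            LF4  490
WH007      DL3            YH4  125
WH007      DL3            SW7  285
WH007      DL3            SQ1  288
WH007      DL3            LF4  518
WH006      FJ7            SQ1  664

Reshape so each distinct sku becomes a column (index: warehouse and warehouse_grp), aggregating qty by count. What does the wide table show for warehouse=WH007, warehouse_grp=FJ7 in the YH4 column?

3

Rows with warehouse=WH007, warehouse_grp=FJ7 and sku=YH4: qty values are 163, 583, 100.
3 rows match — count = 3.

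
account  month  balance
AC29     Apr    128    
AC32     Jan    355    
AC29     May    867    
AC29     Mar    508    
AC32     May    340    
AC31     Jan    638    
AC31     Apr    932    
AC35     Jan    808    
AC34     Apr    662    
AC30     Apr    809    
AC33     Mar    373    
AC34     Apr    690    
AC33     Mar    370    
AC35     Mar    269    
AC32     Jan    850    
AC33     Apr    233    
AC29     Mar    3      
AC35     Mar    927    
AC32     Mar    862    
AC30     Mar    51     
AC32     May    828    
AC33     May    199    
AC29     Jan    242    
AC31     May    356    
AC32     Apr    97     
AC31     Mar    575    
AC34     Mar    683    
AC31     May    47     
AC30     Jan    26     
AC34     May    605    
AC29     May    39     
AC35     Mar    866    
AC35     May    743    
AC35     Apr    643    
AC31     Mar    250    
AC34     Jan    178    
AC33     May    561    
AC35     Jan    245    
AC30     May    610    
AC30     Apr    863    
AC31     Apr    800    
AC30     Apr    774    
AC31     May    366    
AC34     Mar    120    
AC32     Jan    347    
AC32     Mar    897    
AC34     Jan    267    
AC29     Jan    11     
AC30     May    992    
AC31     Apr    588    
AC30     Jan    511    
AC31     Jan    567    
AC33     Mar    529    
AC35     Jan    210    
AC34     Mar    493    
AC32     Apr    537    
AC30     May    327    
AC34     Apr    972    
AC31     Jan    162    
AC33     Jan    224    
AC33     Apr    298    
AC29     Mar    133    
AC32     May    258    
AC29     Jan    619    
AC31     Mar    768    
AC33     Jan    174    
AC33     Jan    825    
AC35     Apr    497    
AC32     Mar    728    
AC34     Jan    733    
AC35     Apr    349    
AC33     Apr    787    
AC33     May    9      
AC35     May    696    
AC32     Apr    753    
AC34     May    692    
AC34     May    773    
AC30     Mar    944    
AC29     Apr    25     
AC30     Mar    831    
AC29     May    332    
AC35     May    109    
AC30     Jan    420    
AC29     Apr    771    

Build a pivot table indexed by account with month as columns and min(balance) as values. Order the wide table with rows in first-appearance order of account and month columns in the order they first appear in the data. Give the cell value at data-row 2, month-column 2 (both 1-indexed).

347

With rows in first-appearance order of account, row 2 is account=AC32. month columns in first-appearance order: Apr, Jan, May, Mar; column 2 is Jan.
Long rows with account=AC32, month=Jan: min(355, 850, 347) = 347.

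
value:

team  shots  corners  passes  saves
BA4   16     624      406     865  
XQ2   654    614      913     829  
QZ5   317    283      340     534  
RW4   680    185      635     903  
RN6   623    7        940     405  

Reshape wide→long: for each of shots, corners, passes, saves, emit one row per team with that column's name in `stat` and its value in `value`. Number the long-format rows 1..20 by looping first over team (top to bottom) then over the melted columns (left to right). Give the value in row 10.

20 rows total (5 × 4). Row 10: index ⌊(10-1)/4⌋ = 2 into team → QZ5; (10-1) mod 4 = 1 into the melted columns → corners.
So row 10 is (QZ5, corners, 283); value = 283.

283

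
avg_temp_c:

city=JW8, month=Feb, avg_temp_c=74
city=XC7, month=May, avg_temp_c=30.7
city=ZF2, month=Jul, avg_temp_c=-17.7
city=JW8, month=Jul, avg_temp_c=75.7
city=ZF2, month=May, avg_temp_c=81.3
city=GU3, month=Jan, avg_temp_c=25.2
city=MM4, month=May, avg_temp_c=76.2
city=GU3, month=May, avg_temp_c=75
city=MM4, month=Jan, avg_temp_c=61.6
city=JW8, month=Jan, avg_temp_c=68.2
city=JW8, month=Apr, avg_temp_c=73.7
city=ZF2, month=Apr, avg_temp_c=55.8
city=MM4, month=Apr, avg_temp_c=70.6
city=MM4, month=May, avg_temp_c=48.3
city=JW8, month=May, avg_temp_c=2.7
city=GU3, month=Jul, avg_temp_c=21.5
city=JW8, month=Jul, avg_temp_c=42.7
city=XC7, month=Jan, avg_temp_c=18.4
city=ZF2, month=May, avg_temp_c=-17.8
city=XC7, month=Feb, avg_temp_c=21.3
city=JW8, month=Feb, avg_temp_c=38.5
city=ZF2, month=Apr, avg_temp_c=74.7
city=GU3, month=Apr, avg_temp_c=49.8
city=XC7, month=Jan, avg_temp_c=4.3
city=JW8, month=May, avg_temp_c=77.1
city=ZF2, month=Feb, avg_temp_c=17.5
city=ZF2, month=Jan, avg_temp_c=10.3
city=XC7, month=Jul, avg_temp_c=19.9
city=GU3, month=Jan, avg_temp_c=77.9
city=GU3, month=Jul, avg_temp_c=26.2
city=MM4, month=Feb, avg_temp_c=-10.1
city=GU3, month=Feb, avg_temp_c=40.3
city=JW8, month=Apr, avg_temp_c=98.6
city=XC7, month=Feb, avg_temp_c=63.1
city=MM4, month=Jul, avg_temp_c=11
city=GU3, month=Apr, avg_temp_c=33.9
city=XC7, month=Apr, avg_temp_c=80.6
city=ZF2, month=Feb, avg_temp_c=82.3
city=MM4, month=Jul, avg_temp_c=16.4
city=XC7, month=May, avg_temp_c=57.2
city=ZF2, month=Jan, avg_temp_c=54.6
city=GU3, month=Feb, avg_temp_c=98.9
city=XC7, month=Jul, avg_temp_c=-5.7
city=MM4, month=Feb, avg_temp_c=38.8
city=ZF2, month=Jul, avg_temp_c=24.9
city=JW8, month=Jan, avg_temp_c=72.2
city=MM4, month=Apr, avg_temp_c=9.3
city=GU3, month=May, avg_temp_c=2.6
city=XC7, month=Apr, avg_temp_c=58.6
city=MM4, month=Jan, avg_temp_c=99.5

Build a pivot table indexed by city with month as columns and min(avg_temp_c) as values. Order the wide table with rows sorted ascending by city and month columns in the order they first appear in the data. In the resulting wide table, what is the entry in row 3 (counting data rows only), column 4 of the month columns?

With rows sorted ascending by city, row 3 is city=MM4. month columns in first-appearance order: Feb, May, Jul, Jan, Apr; column 4 is Jan.
Long rows with city=MM4, month=Jan: min(61.6, 99.5) = 61.6.

61.6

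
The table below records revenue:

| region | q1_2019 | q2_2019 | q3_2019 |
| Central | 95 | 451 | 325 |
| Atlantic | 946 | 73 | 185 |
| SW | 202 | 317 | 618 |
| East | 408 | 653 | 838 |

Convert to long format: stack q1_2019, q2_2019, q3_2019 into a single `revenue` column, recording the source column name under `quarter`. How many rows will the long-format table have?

4 region values × 3 melted columns = 12 rows.

12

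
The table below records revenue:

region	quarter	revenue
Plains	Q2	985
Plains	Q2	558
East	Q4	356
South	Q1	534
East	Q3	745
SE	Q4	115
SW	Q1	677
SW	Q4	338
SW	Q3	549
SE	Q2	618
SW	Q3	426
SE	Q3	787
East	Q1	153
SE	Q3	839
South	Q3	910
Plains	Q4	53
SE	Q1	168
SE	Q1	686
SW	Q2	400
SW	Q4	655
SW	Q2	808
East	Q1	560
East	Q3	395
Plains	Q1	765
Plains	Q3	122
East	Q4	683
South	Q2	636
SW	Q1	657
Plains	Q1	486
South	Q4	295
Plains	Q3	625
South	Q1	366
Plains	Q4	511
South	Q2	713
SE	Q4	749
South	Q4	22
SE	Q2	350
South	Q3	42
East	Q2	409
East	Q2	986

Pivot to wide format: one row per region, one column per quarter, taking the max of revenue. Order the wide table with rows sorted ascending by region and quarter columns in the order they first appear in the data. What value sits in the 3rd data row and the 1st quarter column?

With rows sorted ascending by region, row 3 is region=SE. quarter columns in first-appearance order: Q2, Q4, Q1, Q3; column 1 is Q2.
Long rows with region=SE, quarter=Q2: max(618, 350) = 618.

618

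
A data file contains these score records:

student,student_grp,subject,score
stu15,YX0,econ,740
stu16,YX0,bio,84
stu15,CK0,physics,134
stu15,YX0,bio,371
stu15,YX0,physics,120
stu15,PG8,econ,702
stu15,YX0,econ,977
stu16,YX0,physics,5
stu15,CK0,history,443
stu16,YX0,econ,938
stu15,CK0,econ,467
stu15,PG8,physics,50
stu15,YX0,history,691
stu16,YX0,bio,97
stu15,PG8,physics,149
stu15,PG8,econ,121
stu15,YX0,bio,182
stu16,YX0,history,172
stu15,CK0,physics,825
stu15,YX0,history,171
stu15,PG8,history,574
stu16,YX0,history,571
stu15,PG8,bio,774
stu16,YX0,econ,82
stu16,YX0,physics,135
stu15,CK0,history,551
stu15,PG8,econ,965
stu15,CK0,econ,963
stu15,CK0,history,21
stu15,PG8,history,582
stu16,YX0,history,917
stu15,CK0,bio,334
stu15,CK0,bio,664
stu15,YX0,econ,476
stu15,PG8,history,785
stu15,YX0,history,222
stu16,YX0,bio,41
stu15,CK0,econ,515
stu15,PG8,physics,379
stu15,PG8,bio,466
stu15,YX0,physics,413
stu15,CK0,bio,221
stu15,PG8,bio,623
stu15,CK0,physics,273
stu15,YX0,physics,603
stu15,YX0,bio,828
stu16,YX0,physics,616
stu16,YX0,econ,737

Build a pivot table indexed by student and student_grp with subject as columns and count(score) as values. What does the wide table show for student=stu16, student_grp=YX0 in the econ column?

Rows with student=stu16, student_grp=YX0 and subject=econ: score values are 938, 82, 737.
3 rows match — count = 3.

3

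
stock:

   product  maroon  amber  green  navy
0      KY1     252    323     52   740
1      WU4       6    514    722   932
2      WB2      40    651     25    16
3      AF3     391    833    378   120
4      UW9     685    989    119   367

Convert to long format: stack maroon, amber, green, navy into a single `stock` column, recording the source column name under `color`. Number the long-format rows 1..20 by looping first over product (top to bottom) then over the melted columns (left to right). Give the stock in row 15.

378

20 rows total (5 × 4). Row 15: index ⌊(15-1)/4⌋ = 3 into product → AF3; (15-1) mod 4 = 2 into the melted columns → green.
So row 15 is (AF3, green, 378); stock = 378.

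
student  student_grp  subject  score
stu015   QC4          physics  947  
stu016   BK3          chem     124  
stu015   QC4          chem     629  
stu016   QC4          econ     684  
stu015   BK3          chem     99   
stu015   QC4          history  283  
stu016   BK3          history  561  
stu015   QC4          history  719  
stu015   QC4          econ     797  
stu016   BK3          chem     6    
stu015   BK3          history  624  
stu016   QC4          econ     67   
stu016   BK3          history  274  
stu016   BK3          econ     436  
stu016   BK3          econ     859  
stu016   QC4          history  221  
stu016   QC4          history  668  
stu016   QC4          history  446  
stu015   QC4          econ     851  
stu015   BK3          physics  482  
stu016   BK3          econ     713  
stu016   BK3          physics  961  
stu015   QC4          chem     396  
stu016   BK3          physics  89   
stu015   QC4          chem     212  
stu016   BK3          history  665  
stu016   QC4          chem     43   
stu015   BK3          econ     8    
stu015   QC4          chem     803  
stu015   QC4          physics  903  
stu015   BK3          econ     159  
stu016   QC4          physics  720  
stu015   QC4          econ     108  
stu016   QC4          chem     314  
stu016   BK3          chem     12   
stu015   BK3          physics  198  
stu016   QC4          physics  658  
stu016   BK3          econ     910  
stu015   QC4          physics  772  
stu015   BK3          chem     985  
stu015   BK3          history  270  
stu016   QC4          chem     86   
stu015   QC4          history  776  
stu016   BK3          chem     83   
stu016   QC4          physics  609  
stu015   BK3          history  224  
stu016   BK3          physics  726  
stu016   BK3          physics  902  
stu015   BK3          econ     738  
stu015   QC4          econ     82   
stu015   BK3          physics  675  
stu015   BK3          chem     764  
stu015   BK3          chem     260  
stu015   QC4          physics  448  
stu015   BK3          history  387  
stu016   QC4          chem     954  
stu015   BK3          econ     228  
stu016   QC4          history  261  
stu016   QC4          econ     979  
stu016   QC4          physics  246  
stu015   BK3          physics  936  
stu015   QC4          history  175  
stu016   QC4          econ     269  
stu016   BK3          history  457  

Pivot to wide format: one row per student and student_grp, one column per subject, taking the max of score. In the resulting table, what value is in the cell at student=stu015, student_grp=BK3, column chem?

Rows with student=stu015, student_grp=BK3 and subject=chem: score values are 99, 985, 764, 260.
max(99, 985, 764, 260) = 985.

985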